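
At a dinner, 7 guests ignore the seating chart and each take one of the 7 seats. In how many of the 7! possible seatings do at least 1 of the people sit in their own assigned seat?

3186

Sum C(7,i)·!(7-i) for i = 1..7:
  i=1: C(7,1)·!6 = 7·265 = 1855
  i=2: C(7,2)·!5 = 21·44 = 924
  i=3: C(7,3)·!4 = 35·9 = 315
  i=4: C(7,4)·!3 = 35·2 = 70
  i=5: C(7,5)·!2 = 21·1 = 21
  i=6: C(7,6)·!1 = 7·0 = 0
  i=7: C(7,7)·!0 = 1·1 = 1
Total = 3186.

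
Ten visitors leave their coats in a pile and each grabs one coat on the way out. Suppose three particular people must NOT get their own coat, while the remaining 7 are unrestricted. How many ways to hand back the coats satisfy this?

Let A_j be the event that the j-th constrained one is fixed. By inclusion-exclusion over the 3 events:
Σ_{j=0}^{3} (-1)^j C(3,j)(10-j)!
= C(3,0)·10! - C(3,1)·9! + C(3,2)·8! - C(3,3)·7!
= 3628800 - 1088640 + 120960 - 5040
= 2656080

2656080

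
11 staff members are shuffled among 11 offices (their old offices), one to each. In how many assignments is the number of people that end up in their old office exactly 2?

Choose which 2 of the 11 are fixed: C(11,2) = 55.
The remaining 9 must be deranged: !9 = 133496.
Total: 55 × 133496 = 7342280.

7342280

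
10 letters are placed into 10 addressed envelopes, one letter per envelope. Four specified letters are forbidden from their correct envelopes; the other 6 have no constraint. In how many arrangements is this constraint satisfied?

2399760

Let A_j be the event that the j-th constrained one is fixed. By inclusion-exclusion over the 4 events:
Σ_{j=0}^{4} (-1)^j C(4,j)(10-j)!
= C(4,0)·10! - C(4,1)·9! + C(4,2)·8! - C(4,3)·7! + C(4,4)·6!
= 3628800 - 1451520 + 241920 - 20160 + 720
= 2399760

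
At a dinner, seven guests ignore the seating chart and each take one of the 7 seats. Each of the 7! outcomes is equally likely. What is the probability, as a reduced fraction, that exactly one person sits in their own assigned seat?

Favorable outcomes: C(7,1)·!6 = 7·265 = 1855.
Total outcomes: 7! = 5040.
Probability = 1855/5040 = 53/144.

53/144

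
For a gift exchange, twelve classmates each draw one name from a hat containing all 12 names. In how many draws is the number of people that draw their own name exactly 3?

29369120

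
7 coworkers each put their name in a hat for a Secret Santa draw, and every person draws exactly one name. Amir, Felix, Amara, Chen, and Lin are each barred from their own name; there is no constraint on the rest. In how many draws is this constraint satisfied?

2428

Let A_j be the event that the j-th constrained one is fixed. By inclusion-exclusion over the 5 events:
Σ_{j=0}^{5} (-1)^j C(5,j)(7-j)!
= C(5,0)·7! - C(5,1)·6! + C(5,2)·5! - C(5,3)·4! + C(5,4)·3! - C(5,5)·2!
= 5040 - 3600 + 1200 - 240 + 30 - 2
= 2428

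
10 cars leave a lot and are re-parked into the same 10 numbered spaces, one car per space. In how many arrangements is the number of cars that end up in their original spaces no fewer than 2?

# with exactly i fixed is C(10,i)·!(10-i); sum over i=2..10:
  i=2: C(10,2)·!8 = 45·14833 = 667485
  i=3: C(10,3)·!7 = 120·1854 = 222480
  i=4: C(10,4)·!6 = 210·265 = 55650
  i=5: C(10,5)·!5 = 252·44 = 11088
  i=6: C(10,6)·!4 = 210·9 = 1890
  i=7: C(10,7)·!3 = 120·2 = 240
  i=8: C(10,8)·!2 = 45·1 = 45
  i=9: C(10,9)·!1 = 10·0 = 0
  i=10: C(10,10)·!0 = 1·1 = 1
Total = 958879.

958879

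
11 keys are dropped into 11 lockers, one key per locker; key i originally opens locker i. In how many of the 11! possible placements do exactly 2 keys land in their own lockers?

Choose which 2 of the 11 are fixed: C(11,2) = 55.
The remaining 9 must be deranged: !9 = 133496.
Total: 55 × 133496 = 7342280.

7342280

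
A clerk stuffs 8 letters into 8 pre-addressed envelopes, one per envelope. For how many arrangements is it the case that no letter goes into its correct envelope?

14833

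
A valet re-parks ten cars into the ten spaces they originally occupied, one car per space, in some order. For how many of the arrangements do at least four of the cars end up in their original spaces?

68914

# with exactly i fixed is C(10,i)·!(10-i); sum over i=4..10:
  i=4: C(10,4)·!6 = 210·265 = 55650
  i=5: C(10,5)·!5 = 252·44 = 11088
  i=6: C(10,6)·!4 = 210·9 = 1890
  i=7: C(10,7)·!3 = 120·2 = 240
  i=8: C(10,8)·!2 = 45·1 = 45
  i=9: C(10,9)·!1 = 10·0 = 0
  i=10: C(10,10)·!0 = 1·1 = 1
Total = 68914.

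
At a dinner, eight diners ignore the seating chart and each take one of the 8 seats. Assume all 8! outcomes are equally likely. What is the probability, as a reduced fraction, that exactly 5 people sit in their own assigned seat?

1/360

Favorable outcomes: C(8,5)·!3 = 56·2 = 112.
Total outcomes: 8! = 40320.
Probability = 112/40320 = 1/360.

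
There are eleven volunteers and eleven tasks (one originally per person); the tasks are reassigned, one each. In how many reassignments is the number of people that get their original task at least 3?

3205379

# with exactly i fixed is C(11,i)·!(11-i); sum over i=3..11:
  i=3: C(11,3)·!8 = 165·14833 = 2447445
  i=4: C(11,4)·!7 = 330·1854 = 611820
  i=5: C(11,5)·!6 = 462·265 = 122430
  i=6: C(11,6)·!5 = 462·44 = 20328
  i=7: C(11,7)·!4 = 330·9 = 2970
  i=8: C(11,8)·!3 = 165·2 = 330
  i=9: C(11,9)·!2 = 55·1 = 55
  i=10: C(11,10)·!1 = 11·0 = 0
  i=11: C(11,11)·!0 = 1·1 = 1
Total = 3205379.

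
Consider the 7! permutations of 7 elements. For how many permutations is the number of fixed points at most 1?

3709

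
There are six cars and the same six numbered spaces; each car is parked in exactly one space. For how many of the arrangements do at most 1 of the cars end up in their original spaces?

529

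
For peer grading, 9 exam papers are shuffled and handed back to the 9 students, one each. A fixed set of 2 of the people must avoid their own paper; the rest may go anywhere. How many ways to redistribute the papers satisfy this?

287280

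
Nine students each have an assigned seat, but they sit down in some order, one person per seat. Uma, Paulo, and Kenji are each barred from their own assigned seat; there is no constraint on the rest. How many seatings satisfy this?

Let A_j be the event that the j-th constrained one is fixed. By inclusion-exclusion over the 3 events:
Σ_{j=0}^{3} (-1)^j C(3,j)(9-j)!
= C(3,0)·9! - C(3,1)·8! + C(3,2)·7! - C(3,3)·6!
= 362880 - 120960 + 15120 - 720
= 256320

256320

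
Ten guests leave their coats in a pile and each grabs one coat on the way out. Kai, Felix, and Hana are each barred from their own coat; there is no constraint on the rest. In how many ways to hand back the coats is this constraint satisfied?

2656080

Let A_j be the event that the j-th constrained one is fixed. By inclusion-exclusion over the 3 events:
Σ_{j=0}^{3} (-1)^j C(3,j)(10-j)!
= C(3,0)·10! - C(3,1)·9! + C(3,2)·8! - C(3,3)·7!
= 3628800 - 1088640 + 120960 - 5040
= 2656080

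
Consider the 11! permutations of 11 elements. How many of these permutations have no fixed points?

14684570

Use !n = n·!(n-1) + (-1)^n.
!11 = 11·1334961 - 1 = 14684570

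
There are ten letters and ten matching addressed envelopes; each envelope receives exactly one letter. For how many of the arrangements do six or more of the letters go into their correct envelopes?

2176

Sum C(10,i)·!(10-i) for i = 6..10:
  i=6: C(10,6)·!4 = 210·9 = 1890
  i=7: C(10,7)·!3 = 120·2 = 240
  i=8: C(10,8)·!2 = 45·1 = 45
  i=9: C(10,9)·!1 = 10·0 = 0
  i=10: C(10,10)·!0 = 1·1 = 1
Total = 2176.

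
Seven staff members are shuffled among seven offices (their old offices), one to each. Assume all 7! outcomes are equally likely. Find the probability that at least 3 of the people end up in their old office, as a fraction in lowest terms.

Favorable outcomes: Σ_{i≥3} C(7,i)·!(7-i) = 35·9 + 35·2 + 21·1 + 7·0 + 1·1 = 407.
Total outcomes: 7! = 5040.
Probability = 407/5040 = 407/5040.

407/5040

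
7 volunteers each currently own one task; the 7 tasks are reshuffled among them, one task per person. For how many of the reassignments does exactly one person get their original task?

1855

Choose which one of the 7 is fixed: C(7,1) = 7.
The other 6 form a derangement: !6 = 265.
Total: 7 × 265 = 1855.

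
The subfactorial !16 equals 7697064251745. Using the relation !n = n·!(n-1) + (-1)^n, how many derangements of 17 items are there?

!17 = 17·7697064251745 - 1 = 130850092279664.

130850092279664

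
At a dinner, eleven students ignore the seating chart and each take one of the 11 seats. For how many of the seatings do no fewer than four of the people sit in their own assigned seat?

757934

# with exactly i fixed is C(11,i)·!(11-i); sum over i=4..11:
  i=4: C(11,4)·!7 = 330·1854 = 611820
  i=5: C(11,5)·!6 = 462·265 = 122430
  i=6: C(11,6)·!5 = 462·44 = 20328
  i=7: C(11,7)·!4 = 330·9 = 2970
  i=8: C(11,8)·!3 = 165·2 = 330
  i=9: C(11,9)·!2 = 55·1 = 55
  i=10: C(11,10)·!1 = 11·0 = 0
  i=11: C(11,11)·!0 = 1·1 = 1
Total = 757934.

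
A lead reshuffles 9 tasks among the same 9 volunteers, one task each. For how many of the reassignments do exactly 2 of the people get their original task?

66744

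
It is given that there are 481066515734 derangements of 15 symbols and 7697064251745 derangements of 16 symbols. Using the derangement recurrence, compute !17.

130850092279664

!17 = (17-1)·(!16 + !15) = 16·(7697064251745 + 481066515734) = 16·8178130767479 = 130850092279664.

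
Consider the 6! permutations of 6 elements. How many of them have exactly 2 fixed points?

135

Choose which 2 of the 6 are fixed: C(6,2) = 15.
The remaining 4 must be deranged: !4 = 9.
Total: 15 × 9 = 135.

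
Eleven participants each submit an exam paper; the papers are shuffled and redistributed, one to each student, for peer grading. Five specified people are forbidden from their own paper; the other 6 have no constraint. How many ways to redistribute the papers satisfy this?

Let A_j be the event that the j-th constrained one is fixed. By inclusion-exclusion over the 5 events:
Σ_{j=0}^{5} (-1)^j C(5,j)(11-j)!
= C(5,0)·11! - C(5,1)·10! + C(5,2)·9! - C(5,3)·8! + C(5,4)·7! - C(5,5)·6!
= 39916800 - 18144000 + 3628800 - 403200 + 25200 - 720
= 25022880

25022880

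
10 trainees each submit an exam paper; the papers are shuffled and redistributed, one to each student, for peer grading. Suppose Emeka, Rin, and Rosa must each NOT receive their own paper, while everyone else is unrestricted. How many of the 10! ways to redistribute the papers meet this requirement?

2656080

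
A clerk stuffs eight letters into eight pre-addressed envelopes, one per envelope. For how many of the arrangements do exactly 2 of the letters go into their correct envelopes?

Choose which 2 of the 8 are fixed: C(8,2) = 28.
The remaining 6 must be deranged: !6 = 265.
Total: 28 × 265 = 7420.

7420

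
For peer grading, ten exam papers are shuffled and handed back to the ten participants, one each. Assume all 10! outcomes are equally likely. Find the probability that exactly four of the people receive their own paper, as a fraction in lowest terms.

53/3456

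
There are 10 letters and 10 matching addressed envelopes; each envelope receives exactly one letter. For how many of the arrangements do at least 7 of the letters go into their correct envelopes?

# with exactly i fixed is C(10,i)·!(10-i); sum over i=7..10:
  i=7: C(10,7)·!3 = 120·2 = 240
  i=8: C(10,8)·!2 = 45·1 = 45
  i=9: C(10,9)·!1 = 10·0 = 0
  i=10: C(10,10)·!0 = 1·1 = 1
Total = 286.

286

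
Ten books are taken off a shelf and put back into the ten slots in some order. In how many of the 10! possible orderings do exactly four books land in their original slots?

55650

Pick the 4 fixed positions: C(10,4) = 210 ways.
The remaining 6 must be deranged: !6 = 265.
Total: 210 × 265 = 55650.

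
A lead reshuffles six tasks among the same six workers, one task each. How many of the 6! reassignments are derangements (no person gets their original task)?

265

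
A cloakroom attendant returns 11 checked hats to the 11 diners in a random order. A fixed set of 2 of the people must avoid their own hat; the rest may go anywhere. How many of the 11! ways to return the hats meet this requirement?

33022080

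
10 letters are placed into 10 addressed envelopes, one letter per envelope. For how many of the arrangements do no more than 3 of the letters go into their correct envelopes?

Sum C(10,i)·!(10-i) for i = 0..3:
  i=0: C(10,0)·!10 = 1·1334961 = 1334961
  i=1: C(10,1)·!9 = 10·133496 = 1334960
  i=2: C(10,2)·!8 = 45·14833 = 667485
  i=3: C(10,3)·!7 = 120·1854 = 222480
Total = 3559886.

3559886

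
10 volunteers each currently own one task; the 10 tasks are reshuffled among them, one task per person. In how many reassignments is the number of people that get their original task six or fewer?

3628514

Sum C(10,i)·!(10-i) for i = 0..6:
  i=0: C(10,0)·!10 = 1·1334961 = 1334961
  i=1: C(10,1)·!9 = 10·133496 = 1334960
  i=2: C(10,2)·!8 = 45·14833 = 667485
  i=3: C(10,3)·!7 = 120·1854 = 222480
  i=4: C(10,4)·!6 = 210·265 = 55650
  i=5: C(10,5)·!5 = 252·44 = 11088
  i=6: C(10,6)·!4 = 210·9 = 1890
Total = 3628514.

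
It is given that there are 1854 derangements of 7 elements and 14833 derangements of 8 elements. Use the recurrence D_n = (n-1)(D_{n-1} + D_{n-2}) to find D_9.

D_9 = (9-1)·(D_8 + D_7) = 8·(14833 + 1854) = 8·16687 = 133496.

133496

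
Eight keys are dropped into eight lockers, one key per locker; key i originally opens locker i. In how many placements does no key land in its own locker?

By inclusion-exclusion, !8 = Σ (-1)^k · 8!/k! for k=0..8
= 8! - 8!/1! + 8!/2! - 8!/3! + 8!/4! - 8!/5! + 8!/6! - 8!/7! + 8!/8!
= 40320 - 40320 + 20160 - 6720 + 1680 - 336 + 56 - 8 + 1
= 14833

14833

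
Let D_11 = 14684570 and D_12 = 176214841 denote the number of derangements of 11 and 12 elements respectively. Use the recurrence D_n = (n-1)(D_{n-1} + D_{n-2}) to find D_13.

D_13 = (13-1)·(D_12 + D_11) = 12·(176214841 + 14684570) = 12·190899411 = 2290792932.

2290792932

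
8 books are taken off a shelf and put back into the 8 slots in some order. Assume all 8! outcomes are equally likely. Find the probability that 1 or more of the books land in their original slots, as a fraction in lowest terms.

3641/5760

Favorable outcomes: Σ_{i≥1} C(8,i)·!(8-i) = 8·1854 + 28·265 + 56·44 + 70·9 + 56·2 + 28·1 + 8·0 + 1·1 = 25487.
Total outcomes: 8! = 40320.
Probability = 25487/40320 = 3641/5760.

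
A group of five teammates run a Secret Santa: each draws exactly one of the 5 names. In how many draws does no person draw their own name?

44

!5 is the nearest integer to 5!/e.
5! = 120, and 120/e ≈ 44.15, so !5 = 44.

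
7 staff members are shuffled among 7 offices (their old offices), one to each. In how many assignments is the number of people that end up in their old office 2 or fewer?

Sum C(7,i)·!(7-i) for i = 0..2:
  i=0: C(7,0)·!7 = 1·1854 = 1854
  i=1: C(7,1)·!6 = 7·265 = 1855
  i=2: C(7,2)·!5 = 21·44 = 924
Total = 4633.

4633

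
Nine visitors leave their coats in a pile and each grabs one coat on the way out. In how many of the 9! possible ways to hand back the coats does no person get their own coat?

Use !n = n·!(n-1) + (-1)^n.
!9 = 9·14833 - 1 = 133496

133496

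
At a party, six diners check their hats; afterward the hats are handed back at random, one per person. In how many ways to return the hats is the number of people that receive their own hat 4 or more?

16

Sum C(6,i)·!(6-i) for i = 4..6:
  i=4: C(6,4)·!2 = 15·1 = 15
  i=5: C(6,5)·!1 = 6·0 = 0
  i=6: C(6,6)·!0 = 1·1 = 1
Total = 16.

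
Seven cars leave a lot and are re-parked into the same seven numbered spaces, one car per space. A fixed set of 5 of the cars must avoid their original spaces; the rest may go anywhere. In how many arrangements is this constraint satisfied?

2428

Let A_j be the event that the j-th constrained one is fixed. By inclusion-exclusion over the 5 events:
Σ_{j=0}^{5} (-1)^j C(5,j)(7-j)!
= C(5,0)·7! - C(5,1)·6! + C(5,2)·5! - C(5,3)·4! + C(5,4)·3! - C(5,5)·2!
= 5040 - 3600 + 1200 - 240 + 30 - 2
= 2428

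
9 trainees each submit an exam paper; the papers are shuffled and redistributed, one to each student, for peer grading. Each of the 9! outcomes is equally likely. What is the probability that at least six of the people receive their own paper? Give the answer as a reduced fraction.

Favorable outcomes: Σ_{i≥6} C(9,i)·!(9-i) = 84·2 + 36·1 + 9·0 + 1·1 = 205.
Total outcomes: 9! = 362880.
Probability = 205/362880 = 41/72576.

41/72576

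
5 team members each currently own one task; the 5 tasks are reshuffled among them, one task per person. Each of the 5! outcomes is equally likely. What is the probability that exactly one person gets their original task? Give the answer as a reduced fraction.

3/8

Favorable outcomes: C(5,1)·!4 = 5·9 = 45.
Total outcomes: 5! = 120.
Probability = 45/120 = 3/8.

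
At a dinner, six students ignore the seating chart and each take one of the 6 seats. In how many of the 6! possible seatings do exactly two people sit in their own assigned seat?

Pick the 2 fixed positions: C(6,2) = 15 ways.
The remaining 4 must be deranged: !4 = 9.
Total: 15 × 9 = 135.

135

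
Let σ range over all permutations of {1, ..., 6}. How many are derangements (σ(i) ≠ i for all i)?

265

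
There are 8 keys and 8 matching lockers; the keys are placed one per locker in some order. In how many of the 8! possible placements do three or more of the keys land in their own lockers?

# with exactly i fixed is C(8,i)·!(8-i); sum over i=3..8:
  i=3: C(8,3)·!5 = 56·44 = 2464
  i=4: C(8,4)·!4 = 70·9 = 630
  i=5: C(8,5)·!3 = 56·2 = 112
  i=6: C(8,6)·!2 = 28·1 = 28
  i=7: C(8,7)·!1 = 8·0 = 0
  i=8: C(8,8)·!0 = 1·1 = 1
Total = 3235.

3235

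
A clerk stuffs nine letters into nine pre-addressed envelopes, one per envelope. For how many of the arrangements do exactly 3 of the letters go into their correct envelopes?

Pick the 3 fixed positions: C(9,3) = 84 ways.
The remaining 6 must be deranged: !6 = 265.
Total: 84 × 265 = 22260.

22260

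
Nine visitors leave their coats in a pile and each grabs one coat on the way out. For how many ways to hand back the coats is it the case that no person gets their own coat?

133496

Recurrence: !9 = 8·(!8 + !7).
!9 = 8·(14833 + 1854) = 8·16687 = 133496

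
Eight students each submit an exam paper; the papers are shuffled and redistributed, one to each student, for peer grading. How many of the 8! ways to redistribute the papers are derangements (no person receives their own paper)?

14833

The subfactorial !8 = [8!/e] (nearest integer).
8! = 40320, and 40320/e ≈ 14832.90, so !8 = 14833.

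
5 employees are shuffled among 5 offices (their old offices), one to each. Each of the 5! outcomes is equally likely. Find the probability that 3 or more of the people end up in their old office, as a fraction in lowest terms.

11/120

Favorable outcomes: Σ_{i≥3} C(5,i)·!(5-i) = 10·1 + 5·0 + 1·1 = 11.
Total outcomes: 5! = 120.
Probability = 11/120 = 11/120.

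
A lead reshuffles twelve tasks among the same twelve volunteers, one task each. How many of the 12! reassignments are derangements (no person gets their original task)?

176214841

By inclusion-exclusion, !12 = Σ (-1)^k · 12!/k! for k=0..12
= 12! - 12!/1! + 12!/2! - 12!/3! + 12!/4! - 12!/5! + 12!/6! - 12!/7! + 12!/8! - 12!/9! + 12!/10! - 12!/11! + 12!/12!
= 479001600 - 479001600 + 239500800 - 79833600 + 19958400 - 3991680 + 665280 - 95040 + 11880 - 1320 + 132 - 12 + 1
= 176214841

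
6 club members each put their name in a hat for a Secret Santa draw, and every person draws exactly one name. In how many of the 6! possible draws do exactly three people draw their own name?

Choose which 3 of the 6 are fixed: C(6,3) = 20.
The remaining 3 must be deranged: !3 = 2.
Total: 20 × 2 = 40.

40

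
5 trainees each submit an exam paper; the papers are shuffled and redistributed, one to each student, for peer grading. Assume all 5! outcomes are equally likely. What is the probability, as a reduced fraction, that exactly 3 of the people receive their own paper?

Favorable outcomes: C(5,3)·!2 = 10·1 = 10.
Total outcomes: 5! = 120.
Probability = 10/120 = 1/12.

1/12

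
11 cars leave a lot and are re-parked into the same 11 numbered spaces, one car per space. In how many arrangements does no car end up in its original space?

14684570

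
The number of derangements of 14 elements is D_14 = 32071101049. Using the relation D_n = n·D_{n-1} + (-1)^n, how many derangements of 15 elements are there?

481066515734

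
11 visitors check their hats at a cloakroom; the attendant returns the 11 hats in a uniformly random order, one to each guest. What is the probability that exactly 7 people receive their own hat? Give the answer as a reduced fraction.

1/13440

Favorable outcomes: C(11,7)·!4 = 330·9 = 2970.
Total outcomes: 11! = 39916800.
Probability = 2970/39916800 = 1/13440.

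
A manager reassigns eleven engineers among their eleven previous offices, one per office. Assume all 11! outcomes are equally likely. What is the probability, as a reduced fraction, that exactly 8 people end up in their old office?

Favorable outcomes: C(11,8)·!3 = 165·2 = 330.
Total outcomes: 11! = 39916800.
Probability = 330/39916800 = 1/120960.

1/120960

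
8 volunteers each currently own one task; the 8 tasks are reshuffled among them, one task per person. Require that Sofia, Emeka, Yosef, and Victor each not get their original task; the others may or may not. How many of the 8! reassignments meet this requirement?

24024

Let A_j be the event that the j-th constrained one is fixed. By inclusion-exclusion over the 4 events:
Σ_{j=0}^{4} (-1)^j C(4,j)(8-j)!
= C(4,0)·8! - C(4,1)·7! + C(4,2)·6! - C(4,3)·5! + C(4,4)·4!
= 40320 - 20160 + 4320 - 480 + 24
= 24024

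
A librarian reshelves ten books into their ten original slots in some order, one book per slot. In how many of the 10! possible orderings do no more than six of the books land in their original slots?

Sum C(10,i)·!(10-i) for i = 0..6:
  i=0: C(10,0)·!10 = 1·1334961 = 1334961
  i=1: C(10,1)·!9 = 10·133496 = 1334960
  i=2: C(10,2)·!8 = 45·14833 = 667485
  i=3: C(10,3)·!7 = 120·1854 = 222480
  i=4: C(10,4)·!6 = 210·265 = 55650
  i=5: C(10,5)·!5 = 252·44 = 11088
  i=6: C(10,6)·!4 = 210·9 = 1890
Total = 3628514.

3628514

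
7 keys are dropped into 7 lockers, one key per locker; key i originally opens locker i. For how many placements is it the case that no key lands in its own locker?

1854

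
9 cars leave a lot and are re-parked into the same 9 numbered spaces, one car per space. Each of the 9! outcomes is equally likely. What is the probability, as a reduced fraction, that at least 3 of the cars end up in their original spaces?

29143/362880

Favorable outcomes: Σ_{i≥3} C(9,i)·!(9-i) = 84·265 + 126·44 + 126·9 + 84·2 + 36·1 + 9·0 + 1·1 = 29143.
Total outcomes: 9! = 362880.
Probability = 29143/362880 = 29143/362880.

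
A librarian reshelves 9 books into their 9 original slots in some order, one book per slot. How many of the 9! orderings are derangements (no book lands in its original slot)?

133496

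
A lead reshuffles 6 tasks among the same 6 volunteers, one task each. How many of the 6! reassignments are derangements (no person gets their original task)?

265

Use !n = n·!(n-1) + (-1)^n.
!6 = 6·44 + 1 = 265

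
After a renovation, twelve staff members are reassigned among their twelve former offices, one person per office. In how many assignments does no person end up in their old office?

176214841

The number of derangements of 12 is !12 = Σ_{k=0}^{12} (-1)^k·12!/k!
= 12! - 12!/1! + 12!/2! - 12!/3! + 12!/4! - 12!/5! + 12!/6! - 12!/7! + 12!/8! - 12!/9! + 12!/10! - 12!/11! + 12!/12!
= 479001600 - 479001600 + 239500800 - 79833600 + 19958400 - 3991680 + 665280 - 95040 + 11880 - 1320 + 132 - 12 + 1
= 176214841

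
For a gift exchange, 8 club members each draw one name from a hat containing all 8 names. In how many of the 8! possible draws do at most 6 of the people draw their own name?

# with exactly i fixed is C(8,i)·!(8-i); sum over i=0..6:
  i=0: C(8,0)·!8 = 1·14833 = 14833
  i=1: C(8,1)·!7 = 8·1854 = 14832
  i=2: C(8,2)·!6 = 28·265 = 7420
  i=3: C(8,3)·!5 = 56·44 = 2464
  i=4: C(8,4)·!4 = 70·9 = 630
  i=5: C(8,5)·!3 = 56·2 = 112
  i=6: C(8,6)·!2 = 28·1 = 28
Total = 40319.

40319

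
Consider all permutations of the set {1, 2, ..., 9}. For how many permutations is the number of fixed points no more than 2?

333737

# with exactly i fixed is C(9,i)·!(9-i); sum over i=0..2:
  i=0: C(9,0)·!9 = 1·133496 = 133496
  i=1: C(9,1)·!8 = 9·14833 = 133497
  i=2: C(9,2)·!7 = 36·1854 = 66744
Total = 333737.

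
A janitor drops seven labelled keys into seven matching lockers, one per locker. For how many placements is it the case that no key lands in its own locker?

1854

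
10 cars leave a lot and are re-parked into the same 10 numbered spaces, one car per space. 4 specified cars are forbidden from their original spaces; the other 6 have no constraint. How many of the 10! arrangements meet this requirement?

2399760

Let A_j be the event that the j-th constrained one is fixed. By inclusion-exclusion over the 4 events:
Σ_{j=0}^{4} (-1)^j C(4,j)(10-j)!
= C(4,0)·10! - C(4,1)·9! + C(4,2)·8! - C(4,3)·7! + C(4,4)·6!
= 3628800 - 1451520 + 241920 - 20160 + 720
= 2399760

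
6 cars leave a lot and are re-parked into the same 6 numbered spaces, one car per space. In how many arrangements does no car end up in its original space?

265

!6 is the nearest integer to 6!/e.
6! = 720, and 720/e ≈ 264.87, so !6 = 265.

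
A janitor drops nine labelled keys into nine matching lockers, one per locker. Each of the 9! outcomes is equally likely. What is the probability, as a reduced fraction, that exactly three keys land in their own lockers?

53/864

Favorable outcomes: C(9,3)·!6 = 84·265 = 22260.
Total outcomes: 9! = 362880.
Probability = 22260/362880 = 53/864.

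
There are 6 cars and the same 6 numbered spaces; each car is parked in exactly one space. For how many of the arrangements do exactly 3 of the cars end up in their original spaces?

40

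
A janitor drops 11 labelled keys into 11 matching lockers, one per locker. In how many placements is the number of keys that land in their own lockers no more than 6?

# with exactly i fixed is C(11,i)·!(11-i); sum over i=0..6:
  i=0: C(11,0)·!11 = 1·14684570 = 14684570
  i=1: C(11,1)·!10 = 11·1334961 = 14684571
  i=2: C(11,2)·!9 = 55·133496 = 7342280
  i=3: C(11,3)·!8 = 165·14833 = 2447445
  i=4: C(11,4)·!7 = 330·1854 = 611820
  i=5: C(11,5)·!6 = 462·265 = 122430
  i=6: C(11,6)·!5 = 462·44 = 20328
Total = 39913444.

39913444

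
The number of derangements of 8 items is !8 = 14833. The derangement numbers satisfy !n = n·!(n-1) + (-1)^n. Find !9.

!9 = 9·14833 - 1 = 133496.

133496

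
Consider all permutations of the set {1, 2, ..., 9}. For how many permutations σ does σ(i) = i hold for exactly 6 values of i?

168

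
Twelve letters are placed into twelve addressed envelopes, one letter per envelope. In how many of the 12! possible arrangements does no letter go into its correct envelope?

!12 = 12! · Σ_{k=0}^{12} (-1)^k/k!
= 12! - 12!/1! + 12!/2! - 12!/3! + 12!/4! - 12!/5! + 12!/6! - 12!/7! + 12!/8! - 12!/9! + 12!/10! - 12!/11! + 12!/12!
= 479001600 - 479001600 + 239500800 - 79833600 + 19958400 - 3991680 + 665280 - 95040 + 11880 - 1320 + 132 - 12 + 1
= 176214841

176214841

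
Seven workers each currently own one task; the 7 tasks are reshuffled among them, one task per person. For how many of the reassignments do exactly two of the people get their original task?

Pick the 2 fixed positions: C(7,2) = 21 ways.
The other 5 form a derangement: !5 = 44.
Total: 21 × 44 = 924.

924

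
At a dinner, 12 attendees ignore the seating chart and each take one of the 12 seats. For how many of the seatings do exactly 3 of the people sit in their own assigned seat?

Choose which 3 of the 12 are fixed: C(12,3) = 220.
The remaining 9 must be deranged: !9 = 133496.
Total: 220 × 133496 = 29369120.

29369120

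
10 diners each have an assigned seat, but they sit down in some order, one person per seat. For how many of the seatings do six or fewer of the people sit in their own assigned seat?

3628514

Sum C(10,i)·!(10-i) for i = 0..6:
  i=0: C(10,0)·!10 = 1·1334961 = 1334961
  i=1: C(10,1)·!9 = 10·133496 = 1334960
  i=2: C(10,2)·!8 = 45·14833 = 667485
  i=3: C(10,3)·!7 = 120·1854 = 222480
  i=4: C(10,4)·!6 = 210·265 = 55650
  i=5: C(10,5)·!5 = 252·44 = 11088
  i=6: C(10,6)·!4 = 210·9 = 1890
Total = 3628514.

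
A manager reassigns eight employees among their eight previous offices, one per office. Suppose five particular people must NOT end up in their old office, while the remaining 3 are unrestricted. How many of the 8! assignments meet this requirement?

Inclusion-exclusion on the 5 forbidden self-matches:
Σ_{j=0}^{5} (-1)^j C(5,j)(8-j)!
= C(5,0)·8! - C(5,1)·7! + C(5,2)·6! - C(5,3)·5! + C(5,4)·4! - C(5,5)·3!
= 40320 - 25200 + 7200 - 1200 + 120 - 6
= 21234

21234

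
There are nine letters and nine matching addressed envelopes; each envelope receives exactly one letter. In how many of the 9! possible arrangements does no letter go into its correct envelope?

By inclusion-exclusion, !9 = Σ (-1)^k · 9!/k! for k=0..9
= 9! - 9!/1! + 9!/2! - 9!/3! + 9!/4! - 9!/5! + 9!/6! - 9!/7! + 9!/8! - 9!/9!
= 362880 - 362880 + 181440 - 60480 + 15120 - 3024 + 504 - 72 + 9 - 1
= 133496

133496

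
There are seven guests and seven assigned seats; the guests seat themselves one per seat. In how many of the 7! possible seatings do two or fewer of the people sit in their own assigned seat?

4633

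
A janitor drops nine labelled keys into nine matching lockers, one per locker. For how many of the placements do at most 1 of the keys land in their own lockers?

266993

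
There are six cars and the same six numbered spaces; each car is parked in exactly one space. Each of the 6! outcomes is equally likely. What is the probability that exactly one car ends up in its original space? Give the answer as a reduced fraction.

11/30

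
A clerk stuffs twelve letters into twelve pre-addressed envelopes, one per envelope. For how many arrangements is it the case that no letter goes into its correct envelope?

Use !n = (n-1)(!(n-1) + !(n-2)).
!12 = 11·(14684570 + 1334961) = 11·16019531 = 176214841

176214841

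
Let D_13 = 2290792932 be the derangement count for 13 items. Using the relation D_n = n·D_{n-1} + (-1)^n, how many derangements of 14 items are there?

D_14 = 14·2290792932 + 1 = 32071101049.

32071101049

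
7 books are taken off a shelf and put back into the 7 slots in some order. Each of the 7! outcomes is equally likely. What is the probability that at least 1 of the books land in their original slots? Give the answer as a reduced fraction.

Favorable outcomes: Σ_{i≥1} C(7,i)·!(7-i) = 7·265 + 21·44 + 35·9 + 35·2 + 21·1 + 7·0 + 1·1 = 3186.
Total outcomes: 7! = 5040.
Probability = 3186/5040 = 177/280.

177/280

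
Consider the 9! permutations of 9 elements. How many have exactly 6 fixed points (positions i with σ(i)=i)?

168

Choose which 6 of the 9 are fixed: C(9,6) = 84.
The other 3 form a derangement: !3 = 2.
Total: 84 × 2 = 168.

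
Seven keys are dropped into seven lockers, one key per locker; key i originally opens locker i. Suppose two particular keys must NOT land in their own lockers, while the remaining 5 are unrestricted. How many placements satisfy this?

3720

Let A_j be the event that the j-th constrained one is fixed. By inclusion-exclusion over the 2 events:
Σ_{j=0}^{2} (-1)^j C(2,j)(7-j)!
= C(2,0)·7! - C(2,1)·6! + C(2,2)·5!
= 5040 - 1440 + 120
= 3720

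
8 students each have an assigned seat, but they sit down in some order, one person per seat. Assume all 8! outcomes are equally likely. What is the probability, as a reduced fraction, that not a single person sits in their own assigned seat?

2119/5760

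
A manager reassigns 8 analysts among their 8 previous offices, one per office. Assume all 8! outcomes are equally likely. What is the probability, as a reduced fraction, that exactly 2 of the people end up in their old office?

53/288

Favorable outcomes: C(8,2)·!6 = 28·265 = 7420.
Total outcomes: 8! = 40320.
Probability = 7420/40320 = 53/288.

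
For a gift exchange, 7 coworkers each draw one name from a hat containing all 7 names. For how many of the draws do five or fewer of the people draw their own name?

5039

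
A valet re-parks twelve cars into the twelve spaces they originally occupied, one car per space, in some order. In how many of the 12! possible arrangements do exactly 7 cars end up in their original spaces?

34848

Pick the 7 fixed positions: C(12,7) = 792 ways.
The other 5 form a derangement: !5 = 44.
Total: 792 × 44 = 34848.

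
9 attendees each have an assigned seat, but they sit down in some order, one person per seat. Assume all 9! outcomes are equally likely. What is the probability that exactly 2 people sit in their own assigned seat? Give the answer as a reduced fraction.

103/560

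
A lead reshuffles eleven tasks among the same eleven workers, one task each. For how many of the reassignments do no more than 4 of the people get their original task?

Sum C(11,i)·!(11-i) for i = 0..4:
  i=0: C(11,0)·!11 = 1·14684570 = 14684570
  i=1: C(11,1)·!10 = 11·1334961 = 14684571
  i=2: C(11,2)·!9 = 55·133496 = 7342280
  i=3: C(11,3)·!8 = 165·14833 = 2447445
  i=4: C(11,4)·!7 = 330·1854 = 611820
Total = 39770686.

39770686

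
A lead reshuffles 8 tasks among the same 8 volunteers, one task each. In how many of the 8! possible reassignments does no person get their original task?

Use !n = n·!(n-1) + (-1)^n.
!8 = 8·1854 + 1 = 14833

14833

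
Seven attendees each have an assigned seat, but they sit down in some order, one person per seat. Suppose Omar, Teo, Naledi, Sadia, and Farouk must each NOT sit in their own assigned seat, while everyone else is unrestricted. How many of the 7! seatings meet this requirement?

Let A_j be the event that the j-th constrained one is fixed. By inclusion-exclusion over the 5 events:
Σ_{j=0}^{5} (-1)^j C(5,j)(7-j)!
= C(5,0)·7! - C(5,1)·6! + C(5,2)·5! - C(5,3)·4! + C(5,4)·3! - C(5,5)·2!
= 5040 - 3600 + 1200 - 240 + 30 - 2
= 2428

2428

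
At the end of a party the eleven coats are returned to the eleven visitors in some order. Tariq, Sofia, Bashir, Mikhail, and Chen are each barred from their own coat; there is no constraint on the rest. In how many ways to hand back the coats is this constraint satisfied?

Let A_j be the event that the j-th constrained one is fixed. By inclusion-exclusion over the 5 events:
Σ_{j=0}^{5} (-1)^j C(5,j)(11-j)!
= C(5,0)·11! - C(5,1)·10! + C(5,2)·9! - C(5,3)·8! + C(5,4)·7! - C(5,5)·6!
= 39916800 - 18144000 + 3628800 - 403200 + 25200 - 720
= 25022880

25022880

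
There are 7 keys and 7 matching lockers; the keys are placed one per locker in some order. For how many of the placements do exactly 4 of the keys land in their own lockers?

70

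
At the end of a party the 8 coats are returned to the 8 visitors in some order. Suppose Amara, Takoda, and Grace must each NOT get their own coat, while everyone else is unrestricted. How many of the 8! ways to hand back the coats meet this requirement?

27240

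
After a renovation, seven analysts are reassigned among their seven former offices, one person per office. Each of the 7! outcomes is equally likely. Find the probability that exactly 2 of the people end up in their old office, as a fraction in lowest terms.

Favorable outcomes: C(7,2)·!5 = 21·44 = 924.
Total outcomes: 7! = 5040.
Probability = 924/5040 = 11/60.

11/60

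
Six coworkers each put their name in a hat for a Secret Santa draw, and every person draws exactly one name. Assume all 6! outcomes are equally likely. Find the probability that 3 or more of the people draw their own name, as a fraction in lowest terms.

Favorable outcomes: Σ_{i≥3} C(6,i)·!(6-i) = 20·2 + 15·1 + 6·0 + 1·1 = 56.
Total outcomes: 6! = 720.
Probability = 56/720 = 7/90.

7/90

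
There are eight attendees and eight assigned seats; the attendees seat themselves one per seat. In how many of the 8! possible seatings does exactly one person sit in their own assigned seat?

14832

Choose which one of the 8 is fixed: C(8,1) = 8.
The remaining 7 must be deranged: !7 = 1854.
Total: 8 × 1854 = 14832.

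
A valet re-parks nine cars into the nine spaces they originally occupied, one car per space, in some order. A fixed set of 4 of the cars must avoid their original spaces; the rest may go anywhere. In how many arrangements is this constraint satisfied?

229080

Inclusion-exclusion on the 4 forbidden self-matches:
Σ_{j=0}^{4} (-1)^j C(4,j)(9-j)!
= C(4,0)·9! - C(4,1)·8! + C(4,2)·7! - C(4,3)·6! + C(4,4)·5!
= 362880 - 161280 + 30240 - 2880 + 120
= 229080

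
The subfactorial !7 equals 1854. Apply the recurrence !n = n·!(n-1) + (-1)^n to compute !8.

14833

!8 = 8·1854 + 1 = 14833.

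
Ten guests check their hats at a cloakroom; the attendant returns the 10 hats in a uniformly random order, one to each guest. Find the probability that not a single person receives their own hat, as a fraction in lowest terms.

Favorable outcomes: !10 = 1334961.
Total outcomes: 10! = 3628800.
Probability = 1334961/3628800 = 16481/44800.

16481/44800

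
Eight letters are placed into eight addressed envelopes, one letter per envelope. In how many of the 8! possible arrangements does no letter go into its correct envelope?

14833

!8 = 8! · Σ_{k=0}^{8} (-1)^k/k!
= 8! - 8!/1! + 8!/2! - 8!/3! + 8!/4! - 8!/5! + 8!/6! - 8!/7! + 8!/8!
= 40320 - 40320 + 20160 - 6720 + 1680 - 336 + 56 - 8 + 1
= 14833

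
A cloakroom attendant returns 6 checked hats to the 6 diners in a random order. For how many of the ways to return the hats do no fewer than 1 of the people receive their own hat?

# with exactly i fixed is C(6,i)·!(6-i); sum over i=1..6:
  i=1: C(6,1)·!5 = 6·44 = 264
  i=2: C(6,2)·!4 = 15·9 = 135
  i=3: C(6,3)·!3 = 20·2 = 40
  i=4: C(6,4)·!2 = 15·1 = 15
  i=5: C(6,5)·!1 = 6·0 = 0
  i=6: C(6,6)·!0 = 1·1 = 1
Total = 455.

455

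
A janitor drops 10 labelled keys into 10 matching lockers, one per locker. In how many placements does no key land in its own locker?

1334961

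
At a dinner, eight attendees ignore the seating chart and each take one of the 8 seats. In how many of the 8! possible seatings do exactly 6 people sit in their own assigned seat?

Choose which 6 of the 8 are fixed: C(8,6) = 28.
The remaining 2 must be deranged: !2 = 1.
Total: 28 × 1 = 28.

28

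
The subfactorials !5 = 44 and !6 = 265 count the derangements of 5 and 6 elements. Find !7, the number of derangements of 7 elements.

!7 = (7-1)·(!6 + !5) = 6·(265 + 44) = 6·309 = 1854.

1854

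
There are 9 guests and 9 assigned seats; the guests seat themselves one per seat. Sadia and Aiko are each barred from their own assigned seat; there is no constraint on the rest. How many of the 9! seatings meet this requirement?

Let A_j be the event that the j-th constrained one is fixed. By inclusion-exclusion over the 2 events:
Σ_{j=0}^{2} (-1)^j C(2,j)(9-j)!
= C(2,0)·9! - C(2,1)·8! + C(2,2)·7!
= 362880 - 80640 + 5040
= 287280

287280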